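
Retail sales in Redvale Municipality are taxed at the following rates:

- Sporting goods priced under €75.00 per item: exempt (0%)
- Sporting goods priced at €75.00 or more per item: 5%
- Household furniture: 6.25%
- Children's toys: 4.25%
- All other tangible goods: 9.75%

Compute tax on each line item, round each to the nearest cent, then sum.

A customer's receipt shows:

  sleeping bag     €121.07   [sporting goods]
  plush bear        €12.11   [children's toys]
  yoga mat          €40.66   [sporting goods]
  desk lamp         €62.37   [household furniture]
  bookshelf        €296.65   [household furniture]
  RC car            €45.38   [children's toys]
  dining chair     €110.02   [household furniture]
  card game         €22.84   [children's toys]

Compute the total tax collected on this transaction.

Sleeping bag €121.07: sporting goods, €75.00 or more → 5% → €6.05
Plush bear €12.11: children's toys → 4.25% → €0.51
Yoga mat €40.66: sporting goods, under €75.00 → 0% → €0.00
Desk lamp €62.37: household furniture → 6.25% → €3.90
Bookshelf €296.65: household furniture → 6.25% → €18.54
RC car €45.38: children's toys → 4.25% → €1.93
Dining chair €110.02: household furniture → 6.25% → €6.88
Card game €22.84: children's toys → 4.25% → €0.97
Total tax = €6.05 + €0.51 + €3.90 + €18.54 + €1.93 + €6.88 + €0.97 = €38.78

€38.78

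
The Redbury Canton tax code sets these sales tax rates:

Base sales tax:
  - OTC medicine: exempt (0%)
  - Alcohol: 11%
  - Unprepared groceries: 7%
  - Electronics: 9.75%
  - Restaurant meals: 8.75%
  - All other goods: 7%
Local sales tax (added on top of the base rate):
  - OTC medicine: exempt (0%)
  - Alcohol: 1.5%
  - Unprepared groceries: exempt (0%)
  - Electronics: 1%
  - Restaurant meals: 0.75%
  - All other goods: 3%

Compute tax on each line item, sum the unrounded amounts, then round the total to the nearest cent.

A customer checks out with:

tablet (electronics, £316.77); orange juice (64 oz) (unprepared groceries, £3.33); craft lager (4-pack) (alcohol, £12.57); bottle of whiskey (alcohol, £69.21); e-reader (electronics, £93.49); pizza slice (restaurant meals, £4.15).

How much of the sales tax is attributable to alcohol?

Craft lager (4-pack) £12.57: alcohol → 11% + 1.5% local = 12.5% → £1.57125
Bottle of whiskey £69.21: alcohol → 11% + 1.5% local = 12.5% → £8.65125
Tax on alcohol: unrounded sum = £10.2225 → £10.22

£10.22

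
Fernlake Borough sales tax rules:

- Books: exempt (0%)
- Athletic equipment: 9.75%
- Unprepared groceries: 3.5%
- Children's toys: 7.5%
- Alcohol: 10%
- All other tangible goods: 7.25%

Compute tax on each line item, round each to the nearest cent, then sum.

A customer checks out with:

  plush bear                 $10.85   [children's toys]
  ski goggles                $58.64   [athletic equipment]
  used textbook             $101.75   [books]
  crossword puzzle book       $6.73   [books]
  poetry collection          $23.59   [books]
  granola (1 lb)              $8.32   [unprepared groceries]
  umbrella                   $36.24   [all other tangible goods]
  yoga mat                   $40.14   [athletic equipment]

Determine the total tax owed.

$13.36

Plush bear $10.85: children's toys → 7.5% → $0.81
Ski goggles $58.64: athletic equipment → 9.75% → $5.72
Used textbook $101.75: books → 0% → $0.00
Crossword puzzle book $6.73: books → 0% → $0.00
Poetry collection $23.59: books → 0% → $0.00
Granola (1 lb) $8.32: unprepared groceries → 3.5% → $0.29
Umbrella $36.24: all other tangible goods → 7.25% → $2.63
Yoga mat $40.14: athletic equipment → 9.75% → $3.91
Total tax = $0.81 + $5.72 + $0.29 + $2.63 + $3.91 = $13.36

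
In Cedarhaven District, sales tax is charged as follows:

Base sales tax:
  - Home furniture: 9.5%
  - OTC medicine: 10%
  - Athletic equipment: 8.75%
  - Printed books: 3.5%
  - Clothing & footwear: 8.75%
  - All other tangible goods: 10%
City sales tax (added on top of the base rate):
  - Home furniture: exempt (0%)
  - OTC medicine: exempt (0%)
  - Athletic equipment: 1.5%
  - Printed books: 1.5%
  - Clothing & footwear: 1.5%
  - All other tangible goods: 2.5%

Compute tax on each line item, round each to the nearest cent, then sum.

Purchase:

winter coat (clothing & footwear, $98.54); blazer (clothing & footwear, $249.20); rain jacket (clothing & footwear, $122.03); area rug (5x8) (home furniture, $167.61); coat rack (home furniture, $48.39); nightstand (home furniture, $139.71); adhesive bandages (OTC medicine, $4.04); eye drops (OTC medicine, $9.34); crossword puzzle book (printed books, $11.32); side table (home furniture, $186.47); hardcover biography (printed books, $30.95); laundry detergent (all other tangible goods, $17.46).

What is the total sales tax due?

Winter coat $98.54: clothing & footwear → 8.75% + 1.5% city = 10.25% → $10.10
Blazer $249.20: clothing & footwear → 8.75% + 1.5% city = 10.25% → $25.54
Rain jacket $122.03: clothing & footwear → 8.75% + 1.5% city = 10.25% → $12.51
Area rug (5x8) $167.61: home furniture → 9.5% + 0% city = 9.5% → $15.92
Coat rack $48.39: home furniture → 9.5% + 0% city = 9.5% → $4.60
Nightstand $139.71: home furniture → 9.5% + 0% city = 9.5% → $13.27
Adhesive bandages $4.04: OTC medicine → 10% + 0% city = 10% → $0.40
Eye drops $9.34: OTC medicine → 10% + 0% city = 10% → $0.93
Crossword puzzle book $11.32: printed books → 3.5% + 1.5% city = 5% → $0.57
Side table $186.47: home furniture → 9.5% + 0% city = 9.5% → $17.71
Hardcover biography $30.95: printed books → 3.5% + 1.5% city = 5% → $1.55
Laundry detergent $17.46: all other tangible goods → 10% + 2.5% city = 12.5% → $2.18
Total tax = $10.10 + $25.54 + $12.51 + $15.92 + $4.60 + $13.27 + $0.40 + $0.93 + $0.57 + $17.71 + $1.55 + $2.18 = $105.28

$105.28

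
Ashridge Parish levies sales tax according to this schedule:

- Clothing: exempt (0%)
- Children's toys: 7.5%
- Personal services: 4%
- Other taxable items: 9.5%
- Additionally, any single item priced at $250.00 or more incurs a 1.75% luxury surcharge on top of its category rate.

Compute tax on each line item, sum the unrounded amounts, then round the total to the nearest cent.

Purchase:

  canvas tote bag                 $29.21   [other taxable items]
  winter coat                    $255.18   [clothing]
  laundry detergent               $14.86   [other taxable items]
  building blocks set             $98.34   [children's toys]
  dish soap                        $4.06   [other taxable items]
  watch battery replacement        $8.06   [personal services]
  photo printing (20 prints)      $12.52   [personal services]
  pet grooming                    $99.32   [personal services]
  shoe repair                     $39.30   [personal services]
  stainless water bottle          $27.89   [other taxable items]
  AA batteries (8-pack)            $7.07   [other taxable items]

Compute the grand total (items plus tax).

Canvas tote bag $29.21: other taxable items → 9.5% → $2.77495
Winter coat $255.18: clothing → 0% + 1.75% surcharge = 1.75% → $4.46565
Laundry detergent $14.86: other taxable items → 9.5% → $1.4117
Building blocks set $98.34: children's toys → 7.5% → $7.3755
Dish soap $4.06: other taxable items → 9.5% → $0.3857
Watch battery replacement $8.06: personal services → 4% → $0.3224
Photo printing (20 prints) $12.52: personal services → 4% → $0.5008
Pet grooming $99.32: personal services → 4% → $3.9728
Shoe repair $39.30: personal services → 4% → $1.572
Stainless water bottle $27.89: other taxable items → 9.5% → $2.64955
AA batteries (8-pack) $7.07: other taxable items → 9.5% → $0.67165
Subtotal = $595.81; unrounded tax = $26.1027 → $26.10; total due = $621.91

$621.91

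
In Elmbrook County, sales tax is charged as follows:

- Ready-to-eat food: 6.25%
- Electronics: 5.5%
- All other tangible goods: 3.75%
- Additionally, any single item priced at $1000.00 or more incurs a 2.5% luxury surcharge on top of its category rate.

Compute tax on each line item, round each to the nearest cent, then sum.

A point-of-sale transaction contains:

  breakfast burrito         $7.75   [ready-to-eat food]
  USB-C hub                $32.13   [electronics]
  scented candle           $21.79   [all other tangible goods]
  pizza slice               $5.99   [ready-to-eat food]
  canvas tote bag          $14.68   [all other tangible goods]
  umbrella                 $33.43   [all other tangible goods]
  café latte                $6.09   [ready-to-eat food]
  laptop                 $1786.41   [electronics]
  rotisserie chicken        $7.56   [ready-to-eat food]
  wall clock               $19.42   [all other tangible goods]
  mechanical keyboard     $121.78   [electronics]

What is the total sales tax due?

$156.43

Breakfast burrito $7.75: ready-to-eat food → 6.25% → $0.48
USB-C hub $32.13: electronics → 5.5% → $1.77
Scented candle $21.79: all other tangible goods → 3.75% → $0.82
Pizza slice $5.99: ready-to-eat food → 6.25% → $0.37
Canvas tote bag $14.68: all other tangible goods → 3.75% → $0.55
Umbrella $33.43: all other tangible goods → 3.75% → $1.25
Café latte $6.09: ready-to-eat food → 6.25% → $0.38
Laptop $1786.41: electronics → 5.5% + 2.5% surcharge = 8% → $142.91
Rotisserie chicken $7.56: ready-to-eat food → 6.25% → $0.47
Wall clock $19.42: all other tangible goods → 3.75% → $0.73
Mechanical keyboard $121.78: electronics → 5.5% → $6.70
Total tax = $0.48 + $1.77 + $0.82 + $0.37 + $0.55 + $1.25 + $0.38 + $142.91 + $0.47 + $0.73 + $6.70 = $156.43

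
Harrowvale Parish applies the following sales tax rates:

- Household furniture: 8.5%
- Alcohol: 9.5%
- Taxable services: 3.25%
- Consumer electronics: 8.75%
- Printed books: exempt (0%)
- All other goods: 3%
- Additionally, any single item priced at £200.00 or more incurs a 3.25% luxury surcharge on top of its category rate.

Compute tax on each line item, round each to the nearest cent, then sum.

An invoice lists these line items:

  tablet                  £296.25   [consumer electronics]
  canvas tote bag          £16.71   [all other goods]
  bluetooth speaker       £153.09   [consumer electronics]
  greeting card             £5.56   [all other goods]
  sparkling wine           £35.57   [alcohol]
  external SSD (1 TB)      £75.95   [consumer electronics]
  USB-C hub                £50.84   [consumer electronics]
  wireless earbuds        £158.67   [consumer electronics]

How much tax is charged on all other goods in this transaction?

£0.67

Canvas tote bag £16.71: all other goods → 3% → £0.50
Greeting card £5.56: all other goods → 3% → £0.17
Tax on all other goods = £0.50 + £0.17 = £0.67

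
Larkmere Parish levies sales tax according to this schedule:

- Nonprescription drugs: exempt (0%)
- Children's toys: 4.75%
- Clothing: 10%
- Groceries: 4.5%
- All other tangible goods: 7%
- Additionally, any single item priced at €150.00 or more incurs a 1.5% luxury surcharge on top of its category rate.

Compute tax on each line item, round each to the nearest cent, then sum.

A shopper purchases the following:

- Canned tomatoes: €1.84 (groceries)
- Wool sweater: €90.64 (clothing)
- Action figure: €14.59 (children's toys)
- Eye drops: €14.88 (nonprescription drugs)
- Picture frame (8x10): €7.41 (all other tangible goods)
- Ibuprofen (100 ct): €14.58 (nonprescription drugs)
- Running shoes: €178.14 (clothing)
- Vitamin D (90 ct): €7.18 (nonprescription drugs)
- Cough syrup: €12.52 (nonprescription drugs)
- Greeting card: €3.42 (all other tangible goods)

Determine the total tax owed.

Canned tomatoes €1.84: groceries → 4.5% → €0.08
Wool sweater €90.64: clothing → 10% → €9.06
Action figure €14.59: children's toys → 4.75% → €0.69
Eye drops €14.88: nonprescription drugs → 0% → €0.00
Picture frame (8x10) €7.41: all other tangible goods → 7% → €0.52
Ibuprofen (100 ct) €14.58: nonprescription drugs → 0% → €0.00
Running shoes €178.14: clothing → 10% + 1.5% surcharge = 11.5% → €20.49
Vitamin D (90 ct) €7.18: nonprescription drugs → 0% → €0.00
Cough syrup €12.52: nonprescription drugs → 0% → €0.00
Greeting card €3.42: all other tangible goods → 7% → €0.24
Total tax = €0.08 + €9.06 + €0.69 + €0.52 + €20.49 + €0.24 = €31.08

€31.08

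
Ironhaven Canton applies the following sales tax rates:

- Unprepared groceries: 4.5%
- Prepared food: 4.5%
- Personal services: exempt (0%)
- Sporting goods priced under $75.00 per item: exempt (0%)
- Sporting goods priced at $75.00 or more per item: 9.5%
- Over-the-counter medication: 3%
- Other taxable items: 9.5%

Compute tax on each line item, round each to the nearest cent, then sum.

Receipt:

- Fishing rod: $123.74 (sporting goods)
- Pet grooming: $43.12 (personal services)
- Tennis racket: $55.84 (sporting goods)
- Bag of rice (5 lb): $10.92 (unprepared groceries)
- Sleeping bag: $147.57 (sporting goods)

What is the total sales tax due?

Fishing rod $123.74: sporting goods, $75.00 or more → 9.5% → $11.76
Pet grooming $43.12: personal services → 0% → $0.00
Tennis racket $55.84: sporting goods, under $75.00 → 0% → $0.00
Bag of rice (5 lb) $10.92: unprepared groceries → 4.5% → $0.49
Sleeping bag $147.57: sporting goods, $75.00 or more → 9.5% → $14.02
Total tax = $11.76 + $0.49 + $14.02 = $26.27

$26.27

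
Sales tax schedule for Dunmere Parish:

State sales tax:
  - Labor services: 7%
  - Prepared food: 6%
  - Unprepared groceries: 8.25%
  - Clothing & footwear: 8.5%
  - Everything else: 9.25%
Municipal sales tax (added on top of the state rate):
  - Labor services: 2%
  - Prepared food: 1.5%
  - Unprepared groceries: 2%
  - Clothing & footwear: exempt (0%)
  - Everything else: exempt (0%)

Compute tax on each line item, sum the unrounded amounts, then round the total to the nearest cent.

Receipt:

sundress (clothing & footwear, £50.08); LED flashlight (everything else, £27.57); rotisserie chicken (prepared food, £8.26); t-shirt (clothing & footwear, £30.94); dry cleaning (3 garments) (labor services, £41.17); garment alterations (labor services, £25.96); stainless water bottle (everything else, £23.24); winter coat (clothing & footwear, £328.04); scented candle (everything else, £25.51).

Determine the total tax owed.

Sundress £50.08: clothing & footwear → 8.5% + 0% municipal = 8.5% → £4.2568
LED flashlight £27.57: everything else → 9.25% + 0% municipal = 9.25% → £2.550225
Rotisserie chicken £8.26: prepared food → 6% + 1.5% municipal = 7.5% → £0.6195
T-shirt £30.94: clothing & footwear → 8.5% + 0% municipal = 8.5% → £2.6299
Dry cleaning (3 garments) £41.17: labor services → 7% + 2% municipal = 9% → £3.7053
Garment alterations £25.96: labor services → 7% + 2% municipal = 9% → £2.3364
Stainless water bottle £23.24: everything else → 9.25% + 0% municipal = 9.25% → £2.1497
Winter coat £328.04: clothing & footwear → 8.5% + 0% municipal = 8.5% → £27.8834
Scented candle £25.51: everything else → 9.25% + 0% municipal = 9.25% → £2.359675
Unrounded tax sum = £48.4909 → £48.49

£48.49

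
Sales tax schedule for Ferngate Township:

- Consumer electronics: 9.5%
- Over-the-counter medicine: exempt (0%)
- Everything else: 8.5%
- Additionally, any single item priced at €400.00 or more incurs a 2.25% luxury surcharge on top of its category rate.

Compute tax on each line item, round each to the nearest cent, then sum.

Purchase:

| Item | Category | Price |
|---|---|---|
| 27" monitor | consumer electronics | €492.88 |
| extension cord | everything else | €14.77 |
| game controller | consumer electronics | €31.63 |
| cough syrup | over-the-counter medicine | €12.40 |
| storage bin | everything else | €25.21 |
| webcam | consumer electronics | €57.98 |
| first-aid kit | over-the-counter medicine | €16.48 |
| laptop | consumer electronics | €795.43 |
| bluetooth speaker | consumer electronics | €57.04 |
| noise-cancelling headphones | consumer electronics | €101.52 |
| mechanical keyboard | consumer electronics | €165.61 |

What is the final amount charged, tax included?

27" monitor €492.88: consumer electronics → 9.5% + 2.25% surcharge = 11.75% → €57.91
Extension cord €14.77: everything else → 8.5% → €1.26
Game controller €31.63: consumer electronics → 9.5% → €3.00
Cough syrup €12.40: over-the-counter medicine → 0% → €0.00
Storage bin €25.21: everything else → 8.5% → €2.14
Webcam €57.98: consumer electronics → 9.5% → €5.51
First-aid kit €16.48: over-the-counter medicine → 0% → €0.00
Laptop €795.43: consumer electronics → 9.5% + 2.25% surcharge = 11.75% → €93.46
Bluetooth speaker €57.04: consumer electronics → 9.5% → €5.42
Noise-cancelling headphones €101.52: consumer electronics → 9.5% → €9.64
Mechanical keyboard €165.61: consumer electronics → 9.5% → €15.73
Subtotal = €1770.95; tax = €194.07; total due = €1965.02

€1965.02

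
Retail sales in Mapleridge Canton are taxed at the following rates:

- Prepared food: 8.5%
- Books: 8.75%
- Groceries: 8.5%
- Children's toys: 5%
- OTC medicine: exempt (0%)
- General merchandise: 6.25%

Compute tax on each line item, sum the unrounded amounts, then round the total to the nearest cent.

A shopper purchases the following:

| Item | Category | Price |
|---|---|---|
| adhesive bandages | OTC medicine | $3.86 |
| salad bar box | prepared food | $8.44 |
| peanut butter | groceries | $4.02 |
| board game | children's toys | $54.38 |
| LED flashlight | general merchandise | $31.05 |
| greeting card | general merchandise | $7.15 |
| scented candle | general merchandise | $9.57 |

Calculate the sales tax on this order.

$6.76

Adhesive bandages $3.86: OTC medicine → 0% → $0.00
Salad bar box $8.44: prepared food → 8.5% → $0.7174
Peanut butter $4.02: groceries → 8.5% → $0.3417
Board game $54.38: children's toys → 5% → $2.719
LED flashlight $31.05: general merchandise → 6.25% → $1.940625
Greeting card $7.15: general merchandise → 6.25% → $0.446875
Scented candle $9.57: general merchandise → 6.25% → $0.598125
Unrounded tax sum = $6.763725 → $6.76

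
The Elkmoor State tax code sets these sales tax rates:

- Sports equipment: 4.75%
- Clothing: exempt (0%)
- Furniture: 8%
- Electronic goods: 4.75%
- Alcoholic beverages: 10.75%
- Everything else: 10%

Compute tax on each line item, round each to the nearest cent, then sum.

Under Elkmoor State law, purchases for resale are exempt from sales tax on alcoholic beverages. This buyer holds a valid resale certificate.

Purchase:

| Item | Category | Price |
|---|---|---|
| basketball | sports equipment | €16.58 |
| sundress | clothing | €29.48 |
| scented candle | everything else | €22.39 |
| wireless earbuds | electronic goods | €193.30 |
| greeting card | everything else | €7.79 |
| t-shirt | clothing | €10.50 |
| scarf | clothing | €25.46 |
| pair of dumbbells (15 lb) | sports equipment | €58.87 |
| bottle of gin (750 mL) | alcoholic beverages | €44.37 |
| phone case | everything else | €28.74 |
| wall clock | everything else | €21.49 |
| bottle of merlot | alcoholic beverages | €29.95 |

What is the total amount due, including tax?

€509.73

Basketball €16.58: sports equipment → 4.75% → €0.79
Sundress €29.48: clothing → 0% → €0.00
Scented candle €22.39: everything else → 10% → €2.24
Wireless earbuds €193.30: electronic goods → 4.75% → €9.18
Greeting card €7.79: everything else → 10% → €0.78
T-shirt €10.50: clothing → 0% → €0.00
Scarf €25.46: clothing → 0% → €0.00
Pair of dumbbells (15 lb) €58.87: sports equipment → 4.75% → €2.80
Bottle of gin (750 mL) €44.37: alcoholic beverages, buyer-exempt → 0% → €0.00
Phone case €28.74: everything else → 10% → €2.87
Wall clock €21.49: everything else → 10% → €2.15
Bottle of merlot €29.95: alcoholic beverages, buyer-exempt → 0% → €0.00
Subtotal = €488.92; tax = €20.81; total due = €509.73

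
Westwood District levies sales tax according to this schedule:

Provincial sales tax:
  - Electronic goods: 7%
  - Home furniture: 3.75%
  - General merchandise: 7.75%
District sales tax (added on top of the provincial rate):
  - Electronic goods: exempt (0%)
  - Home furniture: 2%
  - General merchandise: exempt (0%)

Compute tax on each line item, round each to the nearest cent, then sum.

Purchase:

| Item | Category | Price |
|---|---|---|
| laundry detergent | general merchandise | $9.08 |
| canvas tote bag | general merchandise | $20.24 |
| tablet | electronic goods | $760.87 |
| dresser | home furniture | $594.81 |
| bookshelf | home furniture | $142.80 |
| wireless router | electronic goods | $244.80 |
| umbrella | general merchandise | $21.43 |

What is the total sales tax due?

Laundry detergent $9.08: general merchandise → 7.75% + 0% district = 7.75% → $0.70
Canvas tote bag $20.24: general merchandise → 7.75% + 0% district = 7.75% → $1.57
Tablet $760.87: electronic goods → 7% + 0% district = 7% → $53.26
Dresser $594.81: home furniture → 3.75% + 2% district = 5.75% → $34.20
Bookshelf $142.80: home furniture → 3.75% + 2% district = 5.75% → $8.21
Wireless router $244.80: electronic goods → 7% + 0% district = 7% → $17.14
Umbrella $21.43: general merchandise → 7.75% + 0% district = 7.75% → $1.66
Total tax = $0.70 + $1.57 + $53.26 + $34.20 + $8.21 + $17.14 + $1.66 = $116.74

$116.74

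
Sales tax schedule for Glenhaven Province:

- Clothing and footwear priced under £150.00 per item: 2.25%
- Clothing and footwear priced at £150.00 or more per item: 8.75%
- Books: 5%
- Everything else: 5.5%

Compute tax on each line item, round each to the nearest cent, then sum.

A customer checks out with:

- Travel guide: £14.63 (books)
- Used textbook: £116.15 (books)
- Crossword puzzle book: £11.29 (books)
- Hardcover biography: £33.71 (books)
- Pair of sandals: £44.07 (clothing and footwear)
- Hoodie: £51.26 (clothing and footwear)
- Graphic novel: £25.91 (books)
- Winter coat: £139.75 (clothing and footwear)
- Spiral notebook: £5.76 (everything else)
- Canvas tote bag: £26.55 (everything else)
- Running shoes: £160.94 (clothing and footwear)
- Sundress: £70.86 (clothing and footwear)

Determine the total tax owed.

Travel guide £14.63: books → 5% → £0.73
Used textbook £116.15: books → 5% → £5.81
Crossword puzzle book £11.29: books → 5% → £0.56
Hardcover biography £33.71: books → 5% → £1.69
Pair of sandals £44.07: clothing and footwear, under £150.00 → 2.25% → £0.99
Hoodie £51.26: clothing and footwear, under £150.00 → 2.25% → £1.15
Graphic novel £25.91: books → 5% → £1.30
Winter coat £139.75: clothing and footwear, under £150.00 → 2.25% → £3.14
Spiral notebook £5.76: everything else → 5.5% → £0.32
Canvas tote bag £26.55: everything else → 5.5% → £1.46
Running shoes £160.94: clothing and footwear, £150.00 or more → 8.75% → £14.08
Sundress £70.86: clothing and footwear, under £150.00 → 2.25% → £1.59
Total tax = £0.73 + £5.81 + £0.56 + £1.69 + £0.99 + £1.15 + £1.30 + £3.14 + £0.32 + £1.46 + £14.08 + £1.59 = £32.82

£32.82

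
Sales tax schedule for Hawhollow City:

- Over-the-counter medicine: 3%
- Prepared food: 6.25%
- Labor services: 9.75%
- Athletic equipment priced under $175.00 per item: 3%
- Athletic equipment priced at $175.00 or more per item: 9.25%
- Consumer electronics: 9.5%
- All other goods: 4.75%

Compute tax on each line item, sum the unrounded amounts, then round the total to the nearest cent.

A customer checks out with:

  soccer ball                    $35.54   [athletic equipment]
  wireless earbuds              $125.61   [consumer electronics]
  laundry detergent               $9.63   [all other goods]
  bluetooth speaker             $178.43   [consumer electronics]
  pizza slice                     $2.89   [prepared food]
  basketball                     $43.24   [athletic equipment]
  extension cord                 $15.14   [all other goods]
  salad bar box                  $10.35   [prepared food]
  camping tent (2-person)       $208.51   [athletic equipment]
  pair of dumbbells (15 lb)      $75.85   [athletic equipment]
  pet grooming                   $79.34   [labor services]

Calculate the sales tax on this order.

$62.55

Soccer ball $35.54: athletic equipment, under $175.00 → 3% → $1.0662
Wireless earbuds $125.61: consumer electronics → 9.5% → $11.93295
Laundry detergent $9.63: all other goods → 4.75% → $0.457425
Bluetooth speaker $178.43: consumer electronics → 9.5% → $16.95085
Pizza slice $2.89: prepared food → 6.25% → $0.180625
Basketball $43.24: athletic equipment, under $175.00 → 3% → $1.2972
Extension cord $15.14: all other goods → 4.75% → $0.71915
Salad bar box $10.35: prepared food → 6.25% → $0.646875
Camping tent (2-person) $208.51: athletic equipment, $175.00 or more → 9.25% → $19.287175
Pair of dumbbells (15 lb) $75.85: athletic equipment, under $175.00 → 3% → $2.2755
Pet grooming $79.34: labor services → 9.75% → $7.73565
Unrounded tax sum = $62.5496 → $62.55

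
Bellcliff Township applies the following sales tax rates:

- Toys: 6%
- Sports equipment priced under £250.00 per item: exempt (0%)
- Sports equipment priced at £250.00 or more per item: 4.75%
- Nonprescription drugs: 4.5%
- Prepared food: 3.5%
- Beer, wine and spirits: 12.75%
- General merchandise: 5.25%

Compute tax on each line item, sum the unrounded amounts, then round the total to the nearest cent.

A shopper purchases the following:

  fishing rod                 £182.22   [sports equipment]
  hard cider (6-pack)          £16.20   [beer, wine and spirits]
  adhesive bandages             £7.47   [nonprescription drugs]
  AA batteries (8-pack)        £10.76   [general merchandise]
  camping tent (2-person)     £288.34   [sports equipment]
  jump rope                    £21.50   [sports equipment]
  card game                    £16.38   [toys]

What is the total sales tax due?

Fishing rod £182.22: sports equipment, under £250.00 → 0% → £0.00
Hard cider (6-pack) £16.20: beer, wine and spirits → 12.75% → £2.0655
Adhesive bandages £7.47: nonprescription drugs → 4.5% → £0.33615
AA batteries (8-pack) £10.76: general merchandise → 5.25% → £0.5649
Camping tent (2-person) £288.34: sports equipment, £250.00 or more → 4.75% → £13.69615
Jump rope £21.50: sports equipment, under £250.00 → 0% → £0.00
Card game £16.38: toys → 6% → £0.9828
Unrounded tax sum = £17.6455 → £17.65

£17.65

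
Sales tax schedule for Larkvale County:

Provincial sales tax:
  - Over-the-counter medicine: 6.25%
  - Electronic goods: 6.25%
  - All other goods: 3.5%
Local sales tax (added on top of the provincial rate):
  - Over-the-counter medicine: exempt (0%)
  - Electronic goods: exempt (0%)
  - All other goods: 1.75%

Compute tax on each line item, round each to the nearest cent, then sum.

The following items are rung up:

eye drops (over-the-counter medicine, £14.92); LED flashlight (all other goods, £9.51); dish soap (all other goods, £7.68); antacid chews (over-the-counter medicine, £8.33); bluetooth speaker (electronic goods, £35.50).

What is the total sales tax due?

Eye drops £14.92: over-the-counter medicine → 6.25% + 0% local = 6.25% → £0.93
LED flashlight £9.51: all other goods → 3.5% + 1.75% local = 5.25% → £0.50
Dish soap £7.68: all other goods → 3.5% + 1.75% local = 5.25% → £0.40
Antacid chews £8.33: over-the-counter medicine → 6.25% + 0% local = 6.25% → £0.52
Bluetooth speaker £35.50: electronic goods → 6.25% + 0% local = 6.25% → £2.22
Total tax = £0.93 + £0.50 + £0.40 + £0.52 + £2.22 = £4.57

£4.57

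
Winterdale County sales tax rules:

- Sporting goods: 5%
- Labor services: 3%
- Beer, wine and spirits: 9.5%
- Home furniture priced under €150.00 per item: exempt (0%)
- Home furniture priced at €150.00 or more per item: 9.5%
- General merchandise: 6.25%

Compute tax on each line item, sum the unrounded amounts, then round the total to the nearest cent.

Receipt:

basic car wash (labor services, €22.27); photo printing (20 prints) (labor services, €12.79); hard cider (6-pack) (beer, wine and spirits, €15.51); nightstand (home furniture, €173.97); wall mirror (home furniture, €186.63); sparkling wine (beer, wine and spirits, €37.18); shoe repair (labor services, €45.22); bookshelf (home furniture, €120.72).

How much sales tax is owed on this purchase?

Basic car wash €22.27: labor services → 3% → €0.6681
Photo printing (20 prints) €12.79: labor services → 3% → €0.3837
Hard cider (6-pack) €15.51: beer, wine and spirits → 9.5% → €1.47345
Nightstand €173.97: home furniture, €150.00 or more → 9.5% → €16.52715
Wall mirror €186.63: home furniture, €150.00 or more → 9.5% → €17.72985
Sparkling wine €37.18: beer, wine and spirits → 9.5% → €3.5321
Shoe repair €45.22: labor services → 3% → €1.3566
Bookshelf €120.72: home furniture, under €150.00 → 0% → €0.00
Unrounded tax sum = €41.67095 → €41.67

€41.67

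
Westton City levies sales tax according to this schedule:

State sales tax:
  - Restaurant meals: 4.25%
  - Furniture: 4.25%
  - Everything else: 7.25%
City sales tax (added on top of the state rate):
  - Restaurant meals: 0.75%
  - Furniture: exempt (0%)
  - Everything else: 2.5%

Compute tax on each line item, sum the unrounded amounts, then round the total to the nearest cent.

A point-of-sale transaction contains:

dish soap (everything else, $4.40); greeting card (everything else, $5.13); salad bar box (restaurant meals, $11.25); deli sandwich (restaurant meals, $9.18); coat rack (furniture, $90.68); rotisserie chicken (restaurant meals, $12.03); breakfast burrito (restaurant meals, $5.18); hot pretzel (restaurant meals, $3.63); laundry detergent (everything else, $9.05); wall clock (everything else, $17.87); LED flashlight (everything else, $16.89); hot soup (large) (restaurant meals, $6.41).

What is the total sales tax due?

$11.44

Dish soap $4.40: everything else → 7.25% + 2.5% city = 9.75% → $0.429
Greeting card $5.13: everything else → 7.25% + 2.5% city = 9.75% → $0.500175
Salad bar box $11.25: restaurant meals → 4.25% + 0.75% city = 5% → $0.5625
Deli sandwich $9.18: restaurant meals → 4.25% + 0.75% city = 5% → $0.459
Coat rack $90.68: furniture → 4.25% + 0% city = 4.25% → $3.8539
Rotisserie chicken $12.03: restaurant meals → 4.25% + 0.75% city = 5% → $0.6015
Breakfast burrito $5.18: restaurant meals → 4.25% + 0.75% city = 5% → $0.259
Hot pretzel $3.63: restaurant meals → 4.25% + 0.75% city = 5% → $0.1815
Laundry detergent $9.05: everything else → 7.25% + 2.5% city = 9.75% → $0.882375
Wall clock $17.87: everything else → 7.25% + 2.5% city = 9.75% → $1.742325
LED flashlight $16.89: everything else → 7.25% + 2.5% city = 9.75% → $1.646775
Hot soup (large) $6.41: restaurant meals → 4.25% + 0.75% city = 5% → $0.3205
Unrounded tax sum = $11.43855 → $11.44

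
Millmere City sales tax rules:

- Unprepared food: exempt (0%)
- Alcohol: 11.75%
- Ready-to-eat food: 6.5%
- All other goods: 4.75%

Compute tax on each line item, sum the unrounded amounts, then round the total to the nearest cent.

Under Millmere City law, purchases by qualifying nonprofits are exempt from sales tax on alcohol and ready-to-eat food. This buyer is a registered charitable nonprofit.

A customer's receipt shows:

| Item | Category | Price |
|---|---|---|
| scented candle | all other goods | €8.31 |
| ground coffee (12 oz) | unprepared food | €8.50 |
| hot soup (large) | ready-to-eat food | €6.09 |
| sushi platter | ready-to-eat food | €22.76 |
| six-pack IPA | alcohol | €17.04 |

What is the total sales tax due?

Scented candle €8.31: all other goods → 4.75% → €0.394725
Ground coffee (12 oz) €8.50: unprepared food → 0% → €0.00
Hot soup (large) €6.09: ready-to-eat food, buyer-exempt → 0% → €0.00
Sushi platter €22.76: ready-to-eat food, buyer-exempt → 0% → €0.00
Six-pack IPA €17.04: alcohol, buyer-exempt → 0% → €0.00
Unrounded tax sum = €0.394725 → €0.39

€0.39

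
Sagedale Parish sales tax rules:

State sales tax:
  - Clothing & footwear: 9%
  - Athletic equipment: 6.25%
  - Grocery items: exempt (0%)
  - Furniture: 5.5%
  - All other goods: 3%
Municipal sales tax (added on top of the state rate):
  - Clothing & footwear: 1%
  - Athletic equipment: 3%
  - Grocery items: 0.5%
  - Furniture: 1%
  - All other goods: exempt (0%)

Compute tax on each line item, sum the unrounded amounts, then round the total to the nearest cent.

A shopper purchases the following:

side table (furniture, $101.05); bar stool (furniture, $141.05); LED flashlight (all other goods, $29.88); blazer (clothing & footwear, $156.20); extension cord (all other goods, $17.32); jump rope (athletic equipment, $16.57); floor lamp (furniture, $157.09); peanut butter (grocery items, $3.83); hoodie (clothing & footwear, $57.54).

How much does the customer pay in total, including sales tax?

Side table $101.05: furniture → 5.5% + 1% municipal = 6.5% → $6.56825
Bar stool $141.05: furniture → 5.5% + 1% municipal = 6.5% → $9.16825
LED flashlight $29.88: all other goods → 3% + 0% municipal = 3% → $0.8964
Blazer $156.20: clothing & footwear → 9% + 1% municipal = 10% → $15.62
Extension cord $17.32: all other goods → 3% + 0% municipal = 3% → $0.5196
Jump rope $16.57: athletic equipment → 6.25% + 3% municipal = 9.25% → $1.532725
Floor lamp $157.09: furniture → 5.5% + 1% municipal = 6.5% → $10.21085
Peanut butter $3.83: grocery items → 0% + 0.5% municipal = 0.5% → $0.01915
Hoodie $57.54: clothing & footwear → 9% + 1% municipal = 10% → $5.754
Subtotal = $680.53; unrounded tax = $50.289225 → $50.29; total due = $730.82

$730.82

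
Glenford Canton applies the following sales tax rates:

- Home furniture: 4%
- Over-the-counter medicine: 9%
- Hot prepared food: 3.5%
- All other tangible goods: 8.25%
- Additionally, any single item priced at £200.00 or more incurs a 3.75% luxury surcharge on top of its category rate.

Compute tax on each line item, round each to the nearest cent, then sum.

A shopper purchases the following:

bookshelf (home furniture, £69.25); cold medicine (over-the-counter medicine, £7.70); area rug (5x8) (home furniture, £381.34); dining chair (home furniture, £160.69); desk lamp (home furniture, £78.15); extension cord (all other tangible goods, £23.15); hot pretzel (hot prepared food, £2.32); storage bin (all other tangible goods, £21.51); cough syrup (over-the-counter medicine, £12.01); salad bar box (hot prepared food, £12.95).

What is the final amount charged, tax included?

£816.93

Bookshelf £69.25: home furniture → 4% → £2.77
Cold medicine £7.70: over-the-counter medicine → 9% → £0.69
Area rug (5x8) £381.34: home furniture → 4% + 3.75% surcharge = 7.75% → £29.55
Dining chair £160.69: home furniture → 4% → £6.43
Desk lamp £78.15: home furniture → 4% → £3.13
Extension cord £23.15: all other tangible goods → 8.25% → £1.91
Hot pretzel £2.32: hot prepared food → 3.5% → £0.08
Storage bin £21.51: all other tangible goods → 8.25% → £1.77
Cough syrup £12.01: over-the-counter medicine → 9% → £1.08
Salad bar box £12.95: hot prepared food → 3.5% → £0.45
Subtotal = £769.07; tax = £47.86; total due = £816.93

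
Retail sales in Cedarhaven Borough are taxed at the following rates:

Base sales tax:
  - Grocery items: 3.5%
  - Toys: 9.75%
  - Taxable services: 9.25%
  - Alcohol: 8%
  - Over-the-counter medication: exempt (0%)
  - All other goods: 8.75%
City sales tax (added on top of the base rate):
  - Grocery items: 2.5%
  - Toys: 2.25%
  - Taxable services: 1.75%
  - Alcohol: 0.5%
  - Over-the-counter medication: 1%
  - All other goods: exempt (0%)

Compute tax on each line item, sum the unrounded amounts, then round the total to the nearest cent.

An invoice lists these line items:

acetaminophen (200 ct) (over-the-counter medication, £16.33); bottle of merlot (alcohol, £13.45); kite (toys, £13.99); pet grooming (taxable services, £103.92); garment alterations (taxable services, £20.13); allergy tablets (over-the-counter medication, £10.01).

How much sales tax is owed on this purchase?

£16.73

Acetaminophen (200 ct) £16.33: over-the-counter medication → 0% + 1% city = 1% → £0.1633
Bottle of merlot £13.45: alcohol → 8% + 0.5% city = 8.5% → £1.14325
Kite £13.99: toys → 9.75% + 2.25% city = 12% → £1.6788
Pet grooming £103.92: taxable services → 9.25% + 1.75% city = 11% → £11.4312
Garment alterations £20.13: taxable services → 9.25% + 1.75% city = 11% → £2.2143
Allergy tablets £10.01: over-the-counter medication → 0% + 1% city = 1% → £0.1001
Unrounded tax sum = £16.73095 → £16.73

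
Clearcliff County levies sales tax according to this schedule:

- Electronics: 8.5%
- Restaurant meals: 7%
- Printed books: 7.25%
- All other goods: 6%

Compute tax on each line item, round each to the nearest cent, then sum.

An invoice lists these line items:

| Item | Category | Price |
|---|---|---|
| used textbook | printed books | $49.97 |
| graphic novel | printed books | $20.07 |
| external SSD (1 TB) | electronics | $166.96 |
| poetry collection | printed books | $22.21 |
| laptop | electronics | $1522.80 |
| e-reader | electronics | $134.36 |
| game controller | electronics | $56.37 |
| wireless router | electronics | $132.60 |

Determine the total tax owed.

Used textbook $49.97: printed books → 7.25% → $3.62
Graphic novel $20.07: printed books → 7.25% → $1.46
External SSD (1 TB) $166.96: electronics → 8.5% → $14.19
Poetry collection $22.21: printed books → 7.25% → $1.61
Laptop $1522.80: electronics → 8.5% → $129.44
E-reader $134.36: electronics → 8.5% → $11.42
Game controller $56.37: electronics → 8.5% → $4.79
Wireless router $132.60: electronics → 8.5% → $11.27
Total tax = $3.62 + $1.46 + $14.19 + $1.61 + $129.44 + $11.42 + $4.79 + $11.27 = $177.80

$177.80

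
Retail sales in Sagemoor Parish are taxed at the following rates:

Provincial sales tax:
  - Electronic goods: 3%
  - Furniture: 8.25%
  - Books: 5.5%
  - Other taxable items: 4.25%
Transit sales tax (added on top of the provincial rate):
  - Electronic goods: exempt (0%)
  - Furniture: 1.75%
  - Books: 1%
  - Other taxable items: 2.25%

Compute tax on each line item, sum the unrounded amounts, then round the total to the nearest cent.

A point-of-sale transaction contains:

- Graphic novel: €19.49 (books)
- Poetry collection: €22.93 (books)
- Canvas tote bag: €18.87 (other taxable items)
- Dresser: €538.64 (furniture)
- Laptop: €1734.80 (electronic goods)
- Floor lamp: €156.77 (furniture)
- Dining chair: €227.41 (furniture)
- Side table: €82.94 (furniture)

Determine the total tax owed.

€156.60

Graphic novel €19.49: books → 5.5% + 1% transit = 6.5% → €1.26685
Poetry collection €22.93: books → 5.5% + 1% transit = 6.5% → €1.49045
Canvas tote bag €18.87: other taxable items → 4.25% + 2.25% transit = 6.5% → €1.22655
Dresser €538.64: furniture → 8.25% + 1.75% transit = 10% → €53.864
Laptop €1734.80: electronic goods → 3% + 0% transit = 3% → €52.044
Floor lamp €156.77: furniture → 8.25% + 1.75% transit = 10% → €15.677
Dining chair €227.41: furniture → 8.25% + 1.75% transit = 10% → €22.741
Side table €82.94: furniture → 8.25% + 1.75% transit = 10% → €8.294
Unrounded tax sum = €156.60385 → €156.60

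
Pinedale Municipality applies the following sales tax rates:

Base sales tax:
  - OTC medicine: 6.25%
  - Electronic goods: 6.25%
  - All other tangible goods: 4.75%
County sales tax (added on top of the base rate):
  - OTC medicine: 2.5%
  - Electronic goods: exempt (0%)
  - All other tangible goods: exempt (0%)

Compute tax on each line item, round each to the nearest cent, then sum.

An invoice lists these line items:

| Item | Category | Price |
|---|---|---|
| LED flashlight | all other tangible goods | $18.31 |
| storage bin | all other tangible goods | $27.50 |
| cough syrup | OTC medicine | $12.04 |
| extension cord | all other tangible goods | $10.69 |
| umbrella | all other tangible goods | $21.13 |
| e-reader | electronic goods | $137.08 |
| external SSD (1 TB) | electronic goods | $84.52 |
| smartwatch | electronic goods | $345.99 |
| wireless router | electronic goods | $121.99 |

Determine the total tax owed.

$47.83

LED flashlight $18.31: all other tangible goods → 4.75% + 0% county = 4.75% → $0.87
Storage bin $27.50: all other tangible goods → 4.75% + 0% county = 4.75% → $1.31
Cough syrup $12.04: OTC medicine → 6.25% + 2.5% county = 8.75% → $1.05
Extension cord $10.69: all other tangible goods → 4.75% + 0% county = 4.75% → $0.51
Umbrella $21.13: all other tangible goods → 4.75% + 0% county = 4.75% → $1.00
E-reader $137.08: electronic goods → 6.25% + 0% county = 6.25% → $8.57
External SSD (1 TB) $84.52: electronic goods → 6.25% + 0% county = 6.25% → $5.28
Smartwatch $345.99: electronic goods → 6.25% + 0% county = 6.25% → $21.62
Wireless router $121.99: electronic goods → 6.25% + 0% county = 6.25% → $7.62
Total tax = $0.87 + $1.31 + $1.05 + $0.51 + $1.00 + $8.57 + $5.28 + $21.62 + $7.62 = $47.83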